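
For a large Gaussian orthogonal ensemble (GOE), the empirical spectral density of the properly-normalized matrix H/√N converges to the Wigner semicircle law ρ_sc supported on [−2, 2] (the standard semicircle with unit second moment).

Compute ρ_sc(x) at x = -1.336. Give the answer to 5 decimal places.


ρ_sc(x) = (1/(2π)) √(4 − x²). With x = -1.336:
  4 − x² = 4 − (-1.336)² = 4 − 1.784896 = 2.215104.
  √(4 − x²) = 1.488323.
  1/(2π) = 0.159155.
  ρ_sc(-1.336) = 0.159155 · 1.488323 = 0.236874.

Rounded to 5 decimal places: ρ_sc(-1.336) ≈ 0.23687.


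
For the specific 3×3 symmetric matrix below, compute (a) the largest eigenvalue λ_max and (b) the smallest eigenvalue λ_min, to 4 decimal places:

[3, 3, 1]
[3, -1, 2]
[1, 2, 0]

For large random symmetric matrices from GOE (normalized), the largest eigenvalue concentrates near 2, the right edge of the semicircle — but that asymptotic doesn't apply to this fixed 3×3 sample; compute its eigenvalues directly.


Since M is real symmetric, all three eigenvalues are real; they are the roots of det(λI − M) = λ³ − (tr M) λ² + s λ − det M, where s is the sum of the principal 2×2 minors.
tr M = 3 + (-1) + 0 = 2.
s = (3·(-1) − 3²) + (3·0 − 1²) + ((-1)·0 − 2²) = -12 + (-1) + (-4) = -17.
det M (expand along row 1) = 3·(-4) − 3·(-2) + 1·7 = 1.
Characteristic polynomial: λ³ − 2λ² − 17λ − 1 = 0.
Substitute λ = y + (tr M)/3 = y + 0.666667 to remove the quadratic term: y³ + p·y + q = 0 with p = s − (tr M)²/3 = -18.333333 and q = −2(tr M)³/27 + (tr M)·s/3 − det M = -12.925926.
Three real roots ⇒ use the trigonometric (Viète) form: r = 2√(−p/3) = 4.944132, φ = arccos(3q/(p·r)) = arccos(0.427810) = 1.128727 rad.
y_k = r·cos(φ/3 − 2πk/3) for k = 0, 1, 2 gives y = 4.598299, -0.725915, -3.872384.
λ_k = y_k + 0.666667 gives λ = 5.2650, -0.0592, -3.2057 (check: the sum is 2.0000 = tr M).

Hence λ_max = 5.2650 and λ_min = -3.2057.


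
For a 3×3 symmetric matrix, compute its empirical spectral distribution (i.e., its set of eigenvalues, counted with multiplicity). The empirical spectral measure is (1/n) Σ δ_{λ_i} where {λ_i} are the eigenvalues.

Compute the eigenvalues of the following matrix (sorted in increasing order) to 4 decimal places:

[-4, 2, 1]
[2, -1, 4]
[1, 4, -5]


Since M is real symmetric, all three eigenvalues are real; they are the roots of det(λI − M) = λ³ − (tr M) λ² + s λ − det M, where s is the sum of the principal 2×2 minors.
tr M = -4 + (-1) + (-5) = -10.
s = ((-4)·(-1) − 2²) + ((-4)·(-5) − 1²) + ((-1)·(-5) − 4²) = 0 + 19 + (-11) = 8.
det M (expand along row 1) = (-4)·(-11) − 2·(-14) + 1·9 = 81.
Characteristic polynomial: λ³ + 10λ² + 8λ − 81 = 0.
Substitute λ = y + (tr M)/3 = y − 3.333333 to remove the quadratic term: y³ + p·y + q = 0 with p = s − (tr M)²/3 = -25.333333 and q = −2(tr M)³/27 + (tr M)·s/3 − det M = -33.592593.
Three real roots ⇒ use the trigonometric (Viète) form: r = 2√(−p/3) = 5.811865, φ = arccos(3q/(p·r)) = arccos(0.684474) = 0.816914 rad.
y_k = r·cos(φ/3 − 2πk/3) for k = 0, 1, 2 gives y = 5.597719, -1.445164, -4.152555.
λ_k = y_k − 3.333333 gives λ = 2.2644, -4.7785, -7.4859 (check: the sum is -10.0000 = tr M).

Eigenvalues sorted in increasing order: [-7.4859, -4.7785, 2.2644].


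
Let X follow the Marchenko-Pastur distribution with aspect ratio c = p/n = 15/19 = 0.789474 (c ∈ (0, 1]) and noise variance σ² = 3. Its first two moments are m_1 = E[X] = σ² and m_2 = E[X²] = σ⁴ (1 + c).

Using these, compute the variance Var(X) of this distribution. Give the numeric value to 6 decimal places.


m_1 = E[X] = σ² = 3, so m_1² = 9.
m_2 = E[X²] = σ⁴ (1 + c) = 9 · (1 + 0.789474) = 9 · 1.789474 = 16.105263.
(Note m_2 − m_1² simplifies to c · σ⁴ = 0.789474 · 9.)

Var(X) = m_2 − m_1² = 16.105263 − 9 = 7.105263.


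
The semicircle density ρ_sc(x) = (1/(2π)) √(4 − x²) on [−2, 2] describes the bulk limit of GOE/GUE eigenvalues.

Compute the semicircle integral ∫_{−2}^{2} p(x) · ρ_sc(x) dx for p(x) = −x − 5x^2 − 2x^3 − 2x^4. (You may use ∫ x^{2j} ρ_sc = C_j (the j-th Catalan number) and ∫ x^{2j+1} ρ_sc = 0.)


Write p(x) = Σ a_i x^i, split into monomials and integrate each against ρ_sc separately.
Using ∫ x^{2j} ρ_sc = C_j = (1/(j+1)) C(2j, j) (Catalan numbers) and ∫ x^{2j+1} ρ_sc = 0 (odd monomials vanish by symmetry):
  i = 1 (odd): ∫ x^1 ρ_sc = 0 (vanishes)
  i = 2 (even): a_2 · C_{1} = -5 · 1 = -5
  i = 3 (odd): ∫ x^3 ρ_sc = 0 (vanishes)
  i = 4 (even): a_4 · C_{2} = -2 · 2 = -4

Summing the contributions: ∫_{−2}^{2} p(x) ρ_sc(x) dx = (-5) + (-4) = -9.


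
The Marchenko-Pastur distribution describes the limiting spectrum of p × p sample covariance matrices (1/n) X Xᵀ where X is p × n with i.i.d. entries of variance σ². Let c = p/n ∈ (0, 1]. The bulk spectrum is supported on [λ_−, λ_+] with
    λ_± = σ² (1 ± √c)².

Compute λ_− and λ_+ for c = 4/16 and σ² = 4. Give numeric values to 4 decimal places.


c = 4/16 = 0.250000; √c = 0.500000.
λ_− = σ² (1 − √c)² = 4 · (1 − 0.500000)² = 4 · (0.500000)² = 1.000000.
λ_+ = σ² (1 + √c)² = 4 · (1 + 0.500000)² = 4 · (1.500000)² = 9.000000.

Rounded to 4 decimal places: λ_− ≈ 1.0000, λ_+ ≈ 9.0000.


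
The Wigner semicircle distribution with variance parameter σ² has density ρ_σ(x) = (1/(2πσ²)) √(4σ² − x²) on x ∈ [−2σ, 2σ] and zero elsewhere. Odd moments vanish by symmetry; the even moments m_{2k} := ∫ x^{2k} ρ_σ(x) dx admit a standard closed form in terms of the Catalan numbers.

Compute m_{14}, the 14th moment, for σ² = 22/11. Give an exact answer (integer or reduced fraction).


By the scaled semicircle moment identity, m_{2k} = σ^{2k} · C_k with k = 7.
C_7 = (1/(k+1)) · C(2k, k) = (1/8) · C(14, 7) = (1/8) · 3432 = 429.
σ^{2k} = (σ²)^k = (22/11)^7 = 128.

Therefore m_{14} = σ^{14} · C_7 = 128 · 429 = 54912.


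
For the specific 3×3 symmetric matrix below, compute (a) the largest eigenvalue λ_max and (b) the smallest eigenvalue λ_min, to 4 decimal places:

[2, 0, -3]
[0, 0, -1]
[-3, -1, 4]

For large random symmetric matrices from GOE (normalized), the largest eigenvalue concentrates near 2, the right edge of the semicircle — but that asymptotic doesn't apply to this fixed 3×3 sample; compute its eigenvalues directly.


Since M is real symmetric, all three eigenvalues are real; they are the roots of det(λI − M) = λ³ − (tr M) λ² + s λ − det M, where s is the sum of the principal 2×2 minors.
tr M = 2 + 0 + 4 = 6.
s = (2·0 − 0²) + (2·4 − (-3)²) + (0·4 − (-1)²) = 0 + (-1) + (-1) = -2.
det M (expand along row 1) = 2·(-1) − 0·(-3) + (-3)·0 = -2.
Characteristic polynomial: λ³ − 6λ² − 2λ + 2 = 0.
Substitute λ = y + (tr M)/3 = y + 2.000000 to remove the quadratic term: y³ + p·y + q = 0 with p = s − (tr M)²/3 = -14.000000 and q = −2(tr M)³/27 + (tr M)·s/3 − det M = -18.000000.
Three real roots ⇒ use the trigonometric (Viète) form: r = 2√(−p/3) = 4.320494, φ = arccos(3q/(p·r)) = arccos(0.892755) = 0.467373 rad.
y_k = r·cos(φ/3 − 2πk/3) for k = 0, 1, 2 gives y = 4.268169, -1.553523, -2.714645.
λ_k = y_k + 2.000000 gives λ = 6.2682, 0.4465, -0.7146 (check: the sum is 6.0000 = tr M).

Hence λ_max = 6.2682 and λ_min = -0.7146.


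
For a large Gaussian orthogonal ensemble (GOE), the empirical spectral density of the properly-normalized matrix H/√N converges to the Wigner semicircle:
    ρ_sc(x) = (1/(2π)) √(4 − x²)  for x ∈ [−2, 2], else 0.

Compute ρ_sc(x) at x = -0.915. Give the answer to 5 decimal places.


ρ_sc(x) = (1/(2π)) √(4 − x²). With x = -0.915:
  4 − x² = 4 − (-0.915)² = 4 − 0.837225 = 3.162775.
  √(4 − x²) = 1.778419.
  1/(2π) = 0.159155.
  ρ_sc(-0.915) = 0.159155 · 1.778419 = 0.283044.

Rounded to 5 decimal places: ρ_sc(-0.915) ≈ 0.28304.


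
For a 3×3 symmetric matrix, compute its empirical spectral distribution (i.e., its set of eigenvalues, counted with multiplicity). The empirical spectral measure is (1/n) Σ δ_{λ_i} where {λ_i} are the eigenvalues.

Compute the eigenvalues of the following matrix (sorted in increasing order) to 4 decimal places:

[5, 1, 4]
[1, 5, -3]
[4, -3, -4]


Since M is real symmetric, all three eigenvalues are real; they are the roots of det(λI − M) = λ³ − (tr M) λ² + s λ − det M, where s is the sum of the principal 2×2 minors.
tr M = 5 + 5 + (-4) = 6.
s = (5·5 − 1²) + (5·(-4) − 4²) + (5·(-4) − (-3)²) = 24 + (-36) + (-29) = -41.
det M (expand along row 1) = 5·(-29) − 1·8 + 4·(-23) = -245.
Characteristic polynomial: λ³ − 6λ² − 41λ + 245 = 0.
Substitute λ = y + (tr M)/3 = y + 2.000000 to remove the quadratic term: y³ + p·y + q = 0 with p = s − (tr M)²/3 = -53.000000 and q = −2(tr M)³/27 + (tr M)·s/3 − det M = 147.000000.
Three real roots ⇒ use the trigonometric (Viète) form: r = 2√(−p/3) = 8.406347, φ = arccos(3q/(p·r)) = arccos(-0.989818) = 2.998770 rad.
y_k = r·cos(φ/3 − 2πk/3) for k = 0, 1, 2 gives y = 4.544869, 3.851954, -8.396822.
λ_k = y_k + 2.000000 gives λ = 6.5449, 5.8520, -6.3968 (check: the sum is 6.0000 = tr M).

Eigenvalues sorted in increasing order: [-6.3968, 5.8520, 6.5449].


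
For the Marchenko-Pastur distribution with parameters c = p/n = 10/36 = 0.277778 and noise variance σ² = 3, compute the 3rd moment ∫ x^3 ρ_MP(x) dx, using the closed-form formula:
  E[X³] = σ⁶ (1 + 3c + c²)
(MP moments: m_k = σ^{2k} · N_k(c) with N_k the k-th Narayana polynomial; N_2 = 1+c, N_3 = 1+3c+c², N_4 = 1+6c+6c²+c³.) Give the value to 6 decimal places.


E[X³] = σ⁶ (1 + 3c + c²) (third MP moment). With σ² = 3 (so σ⁶ = 27) and c = 10/36 = 0.277778: E[X³] = 27 · (1 + 3·0.277778 + (0.277778)²) = 27 · 1.910494.

So E[X^3] = 51.583333.


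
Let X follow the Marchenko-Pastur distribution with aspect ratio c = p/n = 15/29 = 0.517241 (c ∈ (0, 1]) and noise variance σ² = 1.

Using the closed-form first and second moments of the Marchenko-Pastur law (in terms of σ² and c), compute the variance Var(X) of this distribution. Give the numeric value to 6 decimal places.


Recall the MP moments m_1 = E[X] = σ² and m_2 = E[X²] = σ⁴ (1 + c).
m_1 = E[X] = σ² = 1, so m_1² = 1.
m_2 = E[X²] = σ⁴ (1 + c) = 1 · (1 + 0.517241) = 1 · 1.517241 = 1.517241.
(Note m_2 − m_1² simplifies to c · σ⁴ = 0.517241 · 1.)

Var(X) = m_2 − m_1² = 1.517241 − 1 = 0.517241.


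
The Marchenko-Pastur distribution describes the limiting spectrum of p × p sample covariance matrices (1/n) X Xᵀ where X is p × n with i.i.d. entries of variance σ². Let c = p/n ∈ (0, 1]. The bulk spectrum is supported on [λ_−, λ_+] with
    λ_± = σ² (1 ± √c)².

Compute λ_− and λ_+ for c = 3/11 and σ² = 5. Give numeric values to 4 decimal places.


c = 3/11 = 0.272727; √c = 0.522233.
λ_− = σ² (1 − √c)² = 5 · (1 − 0.522233)² = 5 · (0.477767)² = 1.141307.
λ_+ = σ² (1 + √c)² = 5 · (1 + 0.522233)² = 5 · (1.522233)² = 11.585966.

Rounded to 4 decimal places: λ_− ≈ 1.1413, λ_+ ≈ 11.5860.


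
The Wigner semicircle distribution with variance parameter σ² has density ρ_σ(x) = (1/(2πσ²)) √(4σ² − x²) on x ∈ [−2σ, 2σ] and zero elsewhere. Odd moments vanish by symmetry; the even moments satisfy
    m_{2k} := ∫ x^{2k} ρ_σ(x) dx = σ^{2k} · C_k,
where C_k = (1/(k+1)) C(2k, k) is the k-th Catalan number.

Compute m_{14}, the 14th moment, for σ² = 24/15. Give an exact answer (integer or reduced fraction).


By the scaled semicircle moment identity, m_{2k} = σ^{2k} · C_k with k = 7.
C_7 = (1/(k+1)) · C(2k, k) = (1/8) · C(14, 7) = (1/8) · 3432 = 429.
σ^{2k} = (σ²)^k = (24/15)^7 = 2097152/78125.

Therefore m_{14} = σ^{14} · C_7 = (2097152/78125) · 429 = 899678208/78125.


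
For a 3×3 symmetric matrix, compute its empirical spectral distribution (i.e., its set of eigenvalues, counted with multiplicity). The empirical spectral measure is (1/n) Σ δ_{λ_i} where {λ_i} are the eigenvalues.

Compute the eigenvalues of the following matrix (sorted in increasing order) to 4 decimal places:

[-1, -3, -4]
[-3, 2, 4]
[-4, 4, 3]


Since M is real symmetric, all three eigenvalues are real; they are the roots of det(λI − M) = λ³ − (tr M) λ² + s λ − det M, where s is the sum of the principal 2×2 minors.
tr M = -1 + 2 + 3 = 4.
s = ((-1)·2 − (-3)²) + ((-1)·3 − (-4)²) + (2·3 − 4²) = -11 + (-19) + (-10) = -40.
det M (expand along row 1) = (-1)·(-10) − (-3)·7 + (-4)·(-4) = 47.
Characteristic polynomial: λ³ − 4λ² − 40λ − 47 = 0.
Substitute λ = y + (tr M)/3 = y + 1.333333 to remove the quadratic term: y³ + p·y + q = 0 with p = s − (tr M)²/3 = -45.333333 and q = −2(tr M)³/27 + (tr M)·s/3 − det M = -105.074074.
Three real roots ⇒ use the trigonometric (Viète) form: r = 2√(−p/3) = 7.774603, φ = arccos(3q/(p·r)) = arccos(0.894378) = 0.463758 rad.
y_k = r·cos(φ/3 − 2πk/3) for k = 0, 1, 2 gives y = 7.681893, -2.804259, -4.877635.
λ_k = y_k + 1.333333 gives λ = 9.0152, -1.4709, -3.5443 (check: the sum is 4.0000 = tr M).

Eigenvalues sorted in increasing order: [-3.5443, -1.4709, 9.0152].


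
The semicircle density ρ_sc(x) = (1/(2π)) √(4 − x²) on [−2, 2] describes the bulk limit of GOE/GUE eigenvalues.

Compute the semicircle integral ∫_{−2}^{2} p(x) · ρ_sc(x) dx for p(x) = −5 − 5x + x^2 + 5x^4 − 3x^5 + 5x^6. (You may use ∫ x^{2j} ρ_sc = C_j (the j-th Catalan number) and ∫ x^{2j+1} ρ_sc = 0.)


Write p(x) = Σ a_i x^i, split into monomials and integrate each against ρ_sc separately.
Using ∫ x^{2j} ρ_sc = C_j = (1/(j+1)) C(2j, j) (Catalan numbers) and ∫ x^{2j+1} ρ_sc = 0 (odd monomials vanish by symmetry):
  i = 0 (even): a_0 · C_{0} = -5 · 1 = -5
  i = 1 (odd): ∫ x^1 ρ_sc = 0 (vanishes)
  i = 2 (even): a_2 · C_{1} = 1 · 1 = 1
  i = 4 (even): a_4 · C_{2} = 5 · 2 = 10
  i = 5 (odd): ∫ x^5 ρ_sc = 0 (vanishes)
  i = 6 (even): a_6 · C_{3} = 5 · 5 = 25

Summing the contributions: ∫_{−2}^{2} p(x) ρ_sc(x) dx = (-5) + 1 + 10 + 25 = 31.


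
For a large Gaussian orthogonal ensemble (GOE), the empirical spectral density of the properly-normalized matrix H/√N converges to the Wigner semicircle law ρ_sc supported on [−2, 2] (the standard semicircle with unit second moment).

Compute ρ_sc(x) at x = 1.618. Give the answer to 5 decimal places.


ρ_sc(x) = (1/(2π)) √(4 − x²). With x = 1.618:
  4 − x² = 4 − (1.618)² = 4 − 2.617924 = 1.382076.
  √(4 − x²) = 1.175617.
  1/(2π) = 0.159155.
  ρ_sc(1.618) = 0.159155 · 1.175617 = 0.187105.

Rounded to 5 decimal places: ρ_sc(1.618) ≈ 0.18711.


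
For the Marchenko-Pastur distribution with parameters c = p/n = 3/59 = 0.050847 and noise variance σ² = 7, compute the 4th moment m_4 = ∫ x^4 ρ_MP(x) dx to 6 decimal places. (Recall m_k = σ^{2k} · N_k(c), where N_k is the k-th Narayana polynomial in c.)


E[X⁴] = σ⁸ (1 + 6c + 6c² + c³) (fourth MP moment). With σ² = 7 (so σ⁸ = 2401) and c = 3/59 = 0.050847: E[X⁴] = 2401 · (1 + 6·0.050847 + 6·(0.050847)² + (0.050847)³) = 2401 · 1.320729.

So E[X^4] = 3171.070314.


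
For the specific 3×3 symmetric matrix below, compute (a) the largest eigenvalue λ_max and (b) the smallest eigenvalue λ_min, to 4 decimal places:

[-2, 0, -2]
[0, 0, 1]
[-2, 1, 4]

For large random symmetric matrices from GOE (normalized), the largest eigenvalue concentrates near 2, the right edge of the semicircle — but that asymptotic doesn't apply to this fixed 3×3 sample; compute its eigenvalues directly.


Since M is real symmetric, all three eigenvalues are real; they are the roots of det(λI − M) = λ³ − (tr M) λ² + s λ − det M, where s is the sum of the principal 2×2 minors.
tr M = -2 + 0 + 4 = 2.
s = ((-2)·0 − 0²) + ((-2)·4 − (-2)²) + (0·4 − 1²) = 0 + (-12) + (-1) = -13.
det M (expand along row 1) = (-2)·(-1) − 0·2 + (-2)·0 = 2.
Characteristic polynomial: λ³ − 2λ² − 13λ − 2 = 0.
Substitute λ = y + (tr M)/3 = y + 0.666667 to remove the quadratic term: y³ + p·y + q = 0 with p = s − (tr M)²/3 = -14.333333 and q = −2(tr M)³/27 + (tr M)·s/3 − det M = -11.259259.
Three real roots ⇒ use the trigonometric (Viète) form: r = 2√(−p/3) = 4.371626, φ = arccos(3q/(p·r)) = arccos(0.539065) = 1.001470 rad.
y_k = r·cos(φ/3 − 2πk/3) for k = 0, 1, 2 gives y = 4.130297, -0.824656, -3.305640.
λ_k = y_k + 0.666667 gives λ = 4.7970, -0.1580, -2.6390 (check: the sum is 2.0000 = tr M).

Hence λ_max = 4.7970 and λ_min = -2.6390.


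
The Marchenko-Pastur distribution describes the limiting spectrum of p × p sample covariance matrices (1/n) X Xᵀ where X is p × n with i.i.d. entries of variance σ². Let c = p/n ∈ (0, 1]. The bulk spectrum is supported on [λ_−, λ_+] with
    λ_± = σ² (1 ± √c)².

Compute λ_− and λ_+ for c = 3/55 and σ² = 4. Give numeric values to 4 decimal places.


c = 3/55 = 0.054545; √c = 0.233550.
λ_− = σ² (1 − √c)² = 4 · (1 − 0.233550)² = 4 · (0.766450)² = 2.349784.
λ_+ = σ² (1 + √c)² = 4 · (1 + 0.233550)² = 4 · (1.233550)² = 6.086579.

Rounded to 4 decimal places: λ_− ≈ 2.3498, λ_+ ≈ 6.0866.


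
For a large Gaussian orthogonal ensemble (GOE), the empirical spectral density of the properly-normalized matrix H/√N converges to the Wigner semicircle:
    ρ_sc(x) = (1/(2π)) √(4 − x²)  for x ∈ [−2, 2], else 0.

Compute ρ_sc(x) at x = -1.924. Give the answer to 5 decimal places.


ρ_sc(x) = (1/(2π)) √(4 − x²). With x = -1.924:
  4 − x² = 4 − (-1.924)² = 4 − 3.701776 = 0.298224.
  √(4 − x²) = 0.546099.
  1/(2π) = 0.159155.
  ρ_sc(-1.924) = 0.159155 · 0.546099 = 0.086914.

Rounded to 5 decimal places: ρ_sc(-1.924) ≈ 0.08691.


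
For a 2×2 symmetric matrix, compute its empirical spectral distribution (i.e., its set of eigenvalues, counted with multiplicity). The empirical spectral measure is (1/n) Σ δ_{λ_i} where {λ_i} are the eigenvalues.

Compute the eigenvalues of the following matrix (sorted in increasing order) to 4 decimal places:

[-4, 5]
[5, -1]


Since M is real symmetric, both eigenvalues are real; they are the roots of det(λI − M) = λ² − (tr M) λ + det M.
tr M = -4 + (-1) = -5.
det M = (-4)·(-1) − 5² = 4 − 25 = -21.
Characteristic polynomial: λ² + 5λ − 21 = 0.
Discriminant Δ = (tr M)² − 4·det M = 25 − (-84) = 109; √Δ = 10.440307.
λ = (tr M ± √Δ)/2 = (-5 ± 10.440307)/2, giving (tr M − √Δ)/2 = -7.7202 and (tr M + √Δ)/2 = 2.7202.

Eigenvalues sorted in increasing order: [-7.7202, 2.7202].


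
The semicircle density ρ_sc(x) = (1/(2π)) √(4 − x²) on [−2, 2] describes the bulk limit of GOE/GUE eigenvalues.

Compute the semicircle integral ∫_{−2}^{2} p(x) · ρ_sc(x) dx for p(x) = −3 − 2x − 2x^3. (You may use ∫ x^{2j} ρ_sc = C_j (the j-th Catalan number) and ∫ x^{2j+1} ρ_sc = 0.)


Write p(x) = Σ a_i x^i, split into monomials and integrate each against ρ_sc separately.
Using ∫ x^{2j} ρ_sc = C_j = (1/(j+1)) C(2j, j) (Catalan numbers) and ∫ x^{2j+1} ρ_sc = 0 (odd monomials vanish by symmetry):
  i = 0 (even): a_0 · C_{0} = -3 · 1 = -3
  i = 1 (odd): ∫ x^1 ρ_sc = 0 (vanishes)
  i = 3 (odd): ∫ x^3 ρ_sc = 0 (vanishes)

Summing the contributions: ∫_{−2}^{2} p(x) ρ_sc(x) dx = -3.


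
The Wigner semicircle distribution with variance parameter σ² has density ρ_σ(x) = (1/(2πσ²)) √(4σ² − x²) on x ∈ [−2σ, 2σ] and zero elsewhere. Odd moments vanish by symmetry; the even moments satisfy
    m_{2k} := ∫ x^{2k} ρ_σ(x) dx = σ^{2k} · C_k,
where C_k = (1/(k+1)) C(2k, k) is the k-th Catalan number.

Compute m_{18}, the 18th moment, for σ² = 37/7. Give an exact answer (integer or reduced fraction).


By the scaled semicircle moment identity, m_{2k} = σ^{2k} · C_k with k = 9.
C_9 = (1/(k+1)) · C(2k, k) = (1/10) · C(18, 9) = (1/10) · 48620 = 4862.
σ^{2k} = (σ²)^k = (37/7)^9 = 129961739795077/40353607.

Therefore m_{18} = σ^{18} · C_9 = (129961739795077/40353607) · 4862 = 631873978883664374/40353607.


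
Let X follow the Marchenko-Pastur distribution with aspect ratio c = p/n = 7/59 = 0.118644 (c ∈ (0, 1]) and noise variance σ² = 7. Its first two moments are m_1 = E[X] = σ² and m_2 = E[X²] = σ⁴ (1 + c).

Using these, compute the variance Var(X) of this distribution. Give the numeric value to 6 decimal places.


m_1 = E[X] = σ² = 7, so m_1² = 49.
m_2 = E[X²] = σ⁴ (1 + c) = 49 · (1 + 0.118644) = 49 · 1.118644 = 54.813559.
(Note m_2 − m_1² simplifies to c · σ⁴ = 0.118644 · 49.)

Var(X) = m_2 − m_1² = 54.813559 − 49 = 5.813559.


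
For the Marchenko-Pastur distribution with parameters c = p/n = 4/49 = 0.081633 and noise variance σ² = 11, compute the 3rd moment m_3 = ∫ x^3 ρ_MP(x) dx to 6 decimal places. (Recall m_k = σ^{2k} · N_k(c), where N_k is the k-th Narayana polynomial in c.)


E[X³] = σ⁶ (1 + 3c + c²) (third MP moment). With σ² = 11 (so σ⁶ = 1331) and c = 4/49 = 0.081633: E[X³] = 1331 · (1 + 3·0.081633 + (0.081633)²) = 1331 · 1.251562.

So E[X^3] = 1665.828821.


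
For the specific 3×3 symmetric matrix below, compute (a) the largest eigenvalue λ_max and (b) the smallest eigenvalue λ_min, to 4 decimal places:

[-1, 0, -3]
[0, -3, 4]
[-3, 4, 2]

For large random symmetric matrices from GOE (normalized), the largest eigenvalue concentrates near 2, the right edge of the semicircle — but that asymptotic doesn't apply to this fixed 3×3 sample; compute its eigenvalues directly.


Since M is real symmetric, all three eigenvalues are real; they are the roots of det(λI − M) = λ³ − (tr M) λ² + s λ − det M, where s is the sum of the principal 2×2 minors.
tr M = -1 + (-3) + 2 = -2.
s = ((-1)·(-3) − 0²) + ((-1)·2 − (-3)²) + ((-3)·2 − 4²) = 3 + (-11) + (-22) = -30.
det M (expand along row 1) = (-1)·(-22) − 0·12 + (-3)·(-9) = 49.
Characteristic polynomial: λ³ + 2λ² − 30λ − 49 = 0.
Substitute λ = y + (tr M)/3 = y − 0.666667 to remove the quadratic term: y³ + p·y + q = 0 with p = s − (tr M)²/3 = -31.333333 and q = −2(tr M)³/27 + (tr M)·s/3 − det M = -28.407407.
Three real roots ⇒ use the trigonometric (Viète) form: r = 2√(−p/3) = 6.463573, φ = arccos(3q/(p·r)) = arccos(0.420798) = 1.136472 rad.
y_k = r·cos(φ/3 − 2πk/3) for k = 0, 1, 2 gives y = 6.005307, -0.932498, -5.072810.
λ_k = y_k − 0.666667 gives λ = 5.3386, -1.5992, -5.7395 (check: the sum is -2.0000 = tr M).

Hence λ_max = 5.3386 and λ_min = -5.7395.


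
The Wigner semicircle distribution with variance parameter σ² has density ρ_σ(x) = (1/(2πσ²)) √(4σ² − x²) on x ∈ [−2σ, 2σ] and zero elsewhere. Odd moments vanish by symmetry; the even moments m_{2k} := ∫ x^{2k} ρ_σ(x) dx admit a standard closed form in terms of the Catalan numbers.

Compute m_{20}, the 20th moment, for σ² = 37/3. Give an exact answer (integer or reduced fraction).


By the scaled semicircle moment identity, m_{2k} = σ^{2k} · C_k with k = 10.
C_10 = (1/(k+1)) · C(2k, k) = (1/11) · C(20, 10) = (1/11) · 184756 = 16796.
σ^{2k} = (σ²)^k = (37/3)^10 = 4808584372417849/59049.

Therefore m_{20} = σ^{20} · C_10 = (4808584372417849/59049) · 16796 = 80764983119130191804/59049.


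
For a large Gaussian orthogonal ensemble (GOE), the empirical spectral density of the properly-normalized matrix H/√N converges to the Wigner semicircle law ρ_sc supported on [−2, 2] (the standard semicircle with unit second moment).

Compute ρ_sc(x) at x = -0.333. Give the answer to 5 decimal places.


ρ_sc(x) = (1/(2π)) √(4 − x²). With x = -0.333:
  4 − x² = 4 − (-0.333)² = 4 − 0.110889 = 3.889111.
  √(4 − x²) = 1.972083.
  1/(2π) = 0.159155.
  ρ_sc(-0.333) = 0.159155 · 1.972083 = 0.313867.

Rounded to 5 decimal places: ρ_sc(-0.333) ≈ 0.31387.


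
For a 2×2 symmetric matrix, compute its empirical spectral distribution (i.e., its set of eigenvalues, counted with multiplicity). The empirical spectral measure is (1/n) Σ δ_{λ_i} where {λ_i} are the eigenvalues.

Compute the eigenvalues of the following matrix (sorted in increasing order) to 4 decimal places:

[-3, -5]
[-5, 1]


Since M is real symmetric, both eigenvalues are real; they are the roots of det(λI − M) = λ² − (tr M) λ + det M.
tr M = -3 + 1 = -2.
det M = (-3)·1 − (-5)² = -3 − 25 = -28.
Characteristic polynomial: λ² + 2λ − 28 = 0.
Discriminant Δ = (tr M)² − 4·det M = 4 − (-112) = 116; √Δ = 10.770330.
λ = (tr M ± √Δ)/2 = (-2 ± 10.770330)/2, giving (tr M − √Δ)/2 = -6.3852 and (tr M + √Δ)/2 = 4.3852.

Eigenvalues sorted in increasing order: [-6.3852, 4.3852].


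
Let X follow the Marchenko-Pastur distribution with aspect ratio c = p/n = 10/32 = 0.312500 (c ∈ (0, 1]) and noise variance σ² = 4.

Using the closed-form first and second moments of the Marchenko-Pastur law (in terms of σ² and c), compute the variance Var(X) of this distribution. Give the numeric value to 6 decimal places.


Recall the MP moments m_1 = E[X] = σ² and m_2 = E[X²] = σ⁴ (1 + c).
m_1 = E[X] = σ² = 4, so m_1² = 16.
m_2 = E[X²] = σ⁴ (1 + c) = 16 · (1 + 0.312500) = 16 · 1.312500 = 21.000000.
(Note m_2 − m_1² simplifies to c · σ⁴ = 0.312500 · 16.)

Var(X) = m_2 − m_1² = 21.000000 − 16 = 5.000000.


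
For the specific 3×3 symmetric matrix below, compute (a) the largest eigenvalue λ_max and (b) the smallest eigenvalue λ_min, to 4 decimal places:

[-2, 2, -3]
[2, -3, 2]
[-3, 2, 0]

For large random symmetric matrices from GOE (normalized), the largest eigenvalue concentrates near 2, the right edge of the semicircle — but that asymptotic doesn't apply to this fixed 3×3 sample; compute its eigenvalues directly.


Since M is real symmetric, all three eigenvalues are real; they are the roots of det(λI − M) = λ³ − (tr M) λ² + s λ − det M, where s is the sum of the principal 2×2 minors.
tr M = -2 + (-3) + 0 = -5.
s = ((-2)·(-3) − 2²) + ((-2)·0 − (-3)²) + ((-3)·0 − 2²) = 2 + (-9) + (-4) = -11.
det M (expand along row 1) = (-2)·(-4) − 2·6 + (-3)·(-5) = 11.
Characteristic polynomial: λ³ + 5λ² − 11λ − 11 = 0.
Substitute λ = y + (tr M)/3 = y − 1.666667 to remove the quadratic term: y³ + p·y + q = 0 with p = s − (tr M)²/3 = -19.333333 and q = −2(tr M)³/27 + (tr M)·s/3 − det M = 16.592593.
Three real roots ⇒ use the trigonometric (Viète) form: r = 2√(−p/3) = 5.077182, φ = arccos(3q/(p·r)) = arccos(-0.507114) = 2.102630 rad.
y_k = r·cos(φ/3 − 2πk/3) for k = 0, 1, 2 gives y = 3.880374, 0.895365, -4.775739.
λ_k = y_k − 1.666667 gives λ = 2.2137, -0.7713, -6.4424 (check: the sum is -5.0000 = tr M).

Hence λ_max = 2.2137 and λ_min = -6.4424.


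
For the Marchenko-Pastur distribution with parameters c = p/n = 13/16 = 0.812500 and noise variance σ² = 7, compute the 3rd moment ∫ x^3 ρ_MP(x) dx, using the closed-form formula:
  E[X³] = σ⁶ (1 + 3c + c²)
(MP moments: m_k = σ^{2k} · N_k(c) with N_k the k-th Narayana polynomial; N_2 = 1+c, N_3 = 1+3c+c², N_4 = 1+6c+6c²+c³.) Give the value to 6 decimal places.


E[X³] = σ⁶ (1 + 3c + c²) (third MP moment). With σ² = 7 (so σ⁶ = 343) and c = 13/16 = 0.812500: E[X³] = 343 · (1 + 3·0.812500 + (0.812500)²) = 343 · 4.097656.

So E[X^3] = 1405.496094.


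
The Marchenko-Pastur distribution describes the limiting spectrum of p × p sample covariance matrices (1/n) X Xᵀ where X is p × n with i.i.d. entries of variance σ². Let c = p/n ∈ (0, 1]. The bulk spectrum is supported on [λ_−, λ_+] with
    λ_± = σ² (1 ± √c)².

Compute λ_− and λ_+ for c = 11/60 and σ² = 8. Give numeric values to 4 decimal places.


c = 11/60 = 0.183333; √c = 0.428174.
λ_− = σ² (1 − √c)² = 8 · (1 − 0.428174)² = 8 · (0.571826)² = 2.615876.
λ_+ = σ² (1 + √c)² = 8 · (1 + 0.428174)² = 8 · (1.428174)² = 16.317457.

Rounded to 4 decimal places: λ_− ≈ 2.6159, λ_+ ≈ 16.3175.


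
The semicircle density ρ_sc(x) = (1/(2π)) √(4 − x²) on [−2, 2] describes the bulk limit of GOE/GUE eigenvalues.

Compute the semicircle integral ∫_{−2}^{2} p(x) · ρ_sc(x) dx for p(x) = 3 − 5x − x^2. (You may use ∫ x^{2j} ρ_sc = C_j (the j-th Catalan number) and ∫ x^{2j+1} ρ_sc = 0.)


Write p(x) = Σ a_i x^i, split into monomials and integrate each against ρ_sc separately.
Using ∫ x^{2j} ρ_sc = C_j = (1/(j+1)) C(2j, j) (Catalan numbers) and ∫ x^{2j+1} ρ_sc = 0 (odd monomials vanish by symmetry):
  i = 0 (even): a_0 · C_{0} = 3 · 1 = 3
  i = 1 (odd): ∫ x^1 ρ_sc = 0 (vanishes)
  i = 2 (even): a_2 · C_{1} = -1 · 1 = -1

Summing the contributions: ∫_{−2}^{2} p(x) ρ_sc(x) dx = 3 + (-1) = 2.


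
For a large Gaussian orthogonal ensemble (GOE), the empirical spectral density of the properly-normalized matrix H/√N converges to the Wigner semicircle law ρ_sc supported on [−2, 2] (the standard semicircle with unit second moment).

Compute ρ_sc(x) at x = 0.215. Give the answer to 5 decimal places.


ρ_sc(x) = (1/(2π)) √(4 − x²). With x = 0.215:
  4 − x² = 4 − (0.215)² = 4 − 0.046225 = 3.953775.
  √(4 − x²) = 1.988410.
  1/(2π) = 0.159155.
  ρ_sc(0.215) = 0.159155 · 1.988410 = 0.316465.

Rounded to 5 decimal places: ρ_sc(0.215) ≈ 0.31647.


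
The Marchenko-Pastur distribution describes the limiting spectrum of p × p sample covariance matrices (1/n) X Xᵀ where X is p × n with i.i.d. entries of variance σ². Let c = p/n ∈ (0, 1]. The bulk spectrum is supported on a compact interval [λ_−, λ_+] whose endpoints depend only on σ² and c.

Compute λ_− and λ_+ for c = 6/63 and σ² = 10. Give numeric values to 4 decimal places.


c = 6/63 = 0.095238; √c = 0.308607.
λ_− = σ² (1 − √c)² = 10 · (1 − 0.308607)² = 10 · (0.691393)² = 4.780247.
λ_+ = σ² (1 + √c)² = 10 · (1 + 0.308607)² = 10 · (1.308607)² = 17.124515.

Rounded to 4 decimal places: λ_− ≈ 4.7802, λ_+ ≈ 17.1245.


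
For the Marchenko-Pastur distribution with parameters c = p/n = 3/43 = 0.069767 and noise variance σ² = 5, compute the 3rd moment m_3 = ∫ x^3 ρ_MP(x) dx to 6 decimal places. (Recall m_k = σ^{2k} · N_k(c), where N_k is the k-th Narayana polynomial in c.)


E[X³] = σ⁶ (1 + 3c + c²) (third MP moment). With σ² = 5 (so σ⁶ = 125) and c = 3/43 = 0.069767: E[X³] = 125 · (1 + 3·0.069767 + (0.069767)²) = 125 · 1.214170.

So E[X^3] = 151.771228.


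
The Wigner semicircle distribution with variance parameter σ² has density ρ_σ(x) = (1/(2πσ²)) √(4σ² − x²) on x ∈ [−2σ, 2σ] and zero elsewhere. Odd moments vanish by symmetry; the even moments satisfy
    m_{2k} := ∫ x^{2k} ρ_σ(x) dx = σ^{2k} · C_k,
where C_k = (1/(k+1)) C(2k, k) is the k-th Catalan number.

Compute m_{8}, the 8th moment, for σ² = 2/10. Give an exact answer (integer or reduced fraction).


By the scaled semicircle moment identity, m_{2k} = σ^{2k} · C_k with k = 4.
C_4 = (1/(k+1)) · C(2k, k) = (1/5) · C(8, 4) = (1/5) · 70 = 14.
σ^{2k} = (σ²)^k = (2/10)^4 = 1/625.

Therefore m_{8} = σ^{8} · C_4 = (1/625) · 14 = 14/625.


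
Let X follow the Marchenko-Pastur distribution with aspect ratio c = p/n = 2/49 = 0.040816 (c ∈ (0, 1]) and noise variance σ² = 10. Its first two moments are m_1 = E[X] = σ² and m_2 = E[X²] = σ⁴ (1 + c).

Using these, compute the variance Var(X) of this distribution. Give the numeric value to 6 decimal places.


m_1 = E[X] = σ² = 10, so m_1² = 100.
m_2 = E[X²] = σ⁴ (1 + c) = 100 · (1 + 0.040816) = 100 · 1.040816 = 104.081633.
(Note m_2 − m_1² simplifies to c · σ⁴ = 0.040816 · 100.)

Var(X) = m_2 − m_1² = 104.081633 − 100 = 4.081633.


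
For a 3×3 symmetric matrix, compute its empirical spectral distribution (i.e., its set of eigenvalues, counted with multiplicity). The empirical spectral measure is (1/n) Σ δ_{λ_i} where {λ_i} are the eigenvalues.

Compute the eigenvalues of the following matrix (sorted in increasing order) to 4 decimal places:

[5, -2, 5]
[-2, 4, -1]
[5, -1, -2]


Since M is real symmetric, all three eigenvalues are real; they are the roots of det(λI − M) = λ³ − (tr M) λ² + s λ − det M, where s is the sum of the principal 2×2 minors.
tr M = 5 + 4 + (-2) = 7.
s = (5·4 − (-2)²) + (5·(-2) − 5²) + (4·(-2) − (-1)²) = 16 + (-35) + (-9) = -28.
det M (expand along row 1) = 5·(-9) − (-2)·9 + 5·(-18) = -117.
Characteristic polynomial: λ³ − 7λ² − 28λ + 117 = 0.
Substitute λ = y + (tr M)/3 = y + 2.333333 to remove the quadratic term: y³ + p·y + q = 0 with p = s − (tr M)²/3 = -44.333333 and q = −2(tr M)³/27 + (tr M)·s/3 − det M = 26.259259.
Three real roots ⇒ use the trigonometric (Viète) form: r = 2√(−p/3) = 7.688375, φ = arccos(3q/(p·r)) = arccos(-0.231121) = 1.804026 rad.
y_k = r·cos(φ/3 − 2πk/3) for k = 0, 1, 2 gives y = 6.339659, 0.597116, -6.936775.
λ_k = y_k + 2.333333 gives λ = 8.6730, 2.9304, -4.6034 (check: the sum is 7.0000 = tr M).

Eigenvalues sorted in increasing order: [-4.6034, 2.9304, 8.6730].


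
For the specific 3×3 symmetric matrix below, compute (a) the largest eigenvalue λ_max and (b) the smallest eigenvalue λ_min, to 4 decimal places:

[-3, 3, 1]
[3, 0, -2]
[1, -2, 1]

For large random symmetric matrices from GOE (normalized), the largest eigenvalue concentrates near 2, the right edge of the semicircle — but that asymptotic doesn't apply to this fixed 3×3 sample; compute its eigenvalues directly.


Since M is real symmetric, all three eigenvalues are real; they are the roots of det(λI − M) = λ³ − (tr M) λ² + s λ − det M, where s is the sum of the principal 2×2 minors.
tr M = -3 + 0 + 1 = -2.
s = ((-3)·0 − 3²) + ((-3)·1 − 1²) + (0·1 − (-2)²) = -9 + (-4) + (-4) = -17.
det M (expand along row 1) = (-3)·(-4) − 3·5 + 1·(-6) = -9.
Characteristic polynomial: λ³ + 2λ² − 17λ + 9 = 0.
Substitute λ = y + (tr M)/3 = y − 0.666667 to remove the quadratic term: y³ + p·y + q = 0 with p = s − (tr M)²/3 = -18.333333 and q = −2(tr M)³/27 + (tr M)·s/3 − det M = 20.925926.
Three real roots ⇒ use the trigonometric (Viète) form: r = 2√(−p/3) = 4.944132, φ = arccos(3q/(p·r)) = arccos(-0.692587) = 2.335866 rad.
y_k = r·cos(φ/3 − 2πk/3) for k = 0, 1, 2 gives y = 3.519639, 1.247246, -4.766884.
λ_k = y_k − 0.666667 gives λ = 2.8530, 0.5806, -5.4336 (check: the sum is -2.0000 = tr M).

Hence λ_max = 2.8530 and λ_min = -5.4336.


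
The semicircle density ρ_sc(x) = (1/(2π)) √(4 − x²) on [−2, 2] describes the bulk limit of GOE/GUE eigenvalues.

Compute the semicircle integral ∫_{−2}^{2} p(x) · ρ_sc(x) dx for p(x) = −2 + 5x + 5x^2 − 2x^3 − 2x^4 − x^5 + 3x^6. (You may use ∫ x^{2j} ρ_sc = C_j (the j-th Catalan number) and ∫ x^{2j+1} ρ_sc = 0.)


Write p(x) = Σ a_i x^i, split into monomials and integrate each against ρ_sc separately.
Using ∫ x^{2j} ρ_sc = C_j = (1/(j+1)) C(2j, j) (Catalan numbers) and ∫ x^{2j+1} ρ_sc = 0 (odd monomials vanish by symmetry):
  i = 0 (even): a_0 · C_{0} = -2 · 1 = -2
  i = 1 (odd): ∫ x^1 ρ_sc = 0 (vanishes)
  i = 2 (even): a_2 · C_{1} = 5 · 1 = 5
  i = 3 (odd): ∫ x^3 ρ_sc = 0 (vanishes)
  i = 4 (even): a_4 · C_{2} = -2 · 2 = -4
  i = 5 (odd): ∫ x^5 ρ_sc = 0 (vanishes)
  i = 6 (even): a_6 · C_{3} = 3 · 5 = 15

Summing the contributions: ∫_{−2}^{2} p(x) ρ_sc(x) dx = (-2) + 5 + (-4) + 15 = 14.


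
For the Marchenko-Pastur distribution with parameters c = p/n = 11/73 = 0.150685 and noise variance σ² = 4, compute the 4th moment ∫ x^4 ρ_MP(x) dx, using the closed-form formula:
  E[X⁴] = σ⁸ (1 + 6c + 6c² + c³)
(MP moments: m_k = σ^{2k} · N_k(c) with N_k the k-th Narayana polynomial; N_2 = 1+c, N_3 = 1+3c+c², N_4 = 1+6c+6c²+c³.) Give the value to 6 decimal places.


E[X⁴] = σ⁸ (1 + 6c + 6c² + c³) (fourth MP moment). With σ² = 4 (so σ⁸ = 256) and c = 11/73 = 0.150685: E[X⁴] = 256 · (1 + 6·0.150685 + 6·(0.150685)² + (0.150685)³) = 256 · 2.043767.

So E[X^4] = 523.204282.


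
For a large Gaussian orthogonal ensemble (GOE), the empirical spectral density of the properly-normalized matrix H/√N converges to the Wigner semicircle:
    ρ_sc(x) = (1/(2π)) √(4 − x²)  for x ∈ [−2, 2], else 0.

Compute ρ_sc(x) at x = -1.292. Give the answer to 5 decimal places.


ρ_sc(x) = (1/(2π)) √(4 − x²). With x = -1.292:
  4 − x² = 4 − (-1.292)² = 4 − 1.669264 = 2.330736.
  √(4 − x²) = 1.526675.
  1/(2π) = 0.159155.
  ρ_sc(-1.292) = 0.159155 · 1.526675 = 0.242978.

Rounded to 5 decimal places: ρ_sc(-1.292) ≈ 0.24298.


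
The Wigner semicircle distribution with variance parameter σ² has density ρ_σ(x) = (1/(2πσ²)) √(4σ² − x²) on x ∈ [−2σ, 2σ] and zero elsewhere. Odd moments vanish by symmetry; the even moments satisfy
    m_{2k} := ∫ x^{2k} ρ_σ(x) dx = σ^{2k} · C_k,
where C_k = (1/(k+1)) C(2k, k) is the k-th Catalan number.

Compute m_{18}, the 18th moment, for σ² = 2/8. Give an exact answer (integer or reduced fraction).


By the scaled semicircle moment identity, m_{2k} = σ^{2k} · C_k with k = 9.
C_9 = (1/(k+1)) · C(2k, k) = (1/10) · C(18, 9) = (1/10) · 48620 = 4862.
σ^{2k} = (σ²)^k = (2/8)^9 = 1/262144.

Therefore m_{18} = σ^{18} · C_9 = (1/262144) · 4862 = 2431/131072.


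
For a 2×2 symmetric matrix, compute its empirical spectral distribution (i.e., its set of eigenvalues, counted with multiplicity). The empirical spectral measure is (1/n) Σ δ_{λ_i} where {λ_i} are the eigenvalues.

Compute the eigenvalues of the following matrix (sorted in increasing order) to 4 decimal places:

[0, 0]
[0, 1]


Since M is real symmetric, both eigenvalues are real; they are the roots of det(λI − M) = λ² − (tr M) λ + det M.
tr M = 0 + 1 = 1.
det M = 0·1 − 0² = 0 − 0 = 0.
Characteristic polynomial: λ² − λ = 0.
Discriminant Δ = (tr M)² − 4·det M = 1 − 0 = 1; √Δ = 1.000000.
λ = (tr M ± √Δ)/2 = (1 ± 1.000000)/2, giving (tr M − √Δ)/2 = 0.0000 and (tr M + √Δ)/2 = 1.0000.

Eigenvalues sorted in increasing order: [0.0000, 1.0000].


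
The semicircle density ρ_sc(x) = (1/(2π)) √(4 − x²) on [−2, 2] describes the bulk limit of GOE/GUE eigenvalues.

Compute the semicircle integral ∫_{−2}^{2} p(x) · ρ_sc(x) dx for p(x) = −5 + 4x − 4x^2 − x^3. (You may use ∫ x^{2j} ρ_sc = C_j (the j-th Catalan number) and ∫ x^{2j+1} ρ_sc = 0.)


Write p(x) = Σ a_i x^i, split into monomials and integrate each against ρ_sc separately.
Using ∫ x^{2j} ρ_sc = C_j = (1/(j+1)) C(2j, j) (Catalan numbers) and ∫ x^{2j+1} ρ_sc = 0 (odd monomials vanish by symmetry):
  i = 0 (even): a_0 · C_{0} = -5 · 1 = -5
  i = 1 (odd): ∫ x^1 ρ_sc = 0 (vanishes)
  i = 2 (even): a_2 · C_{1} = -4 · 1 = -4
  i = 3 (odd): ∫ x^3 ρ_sc = 0 (vanishes)

Summing the contributions: ∫_{−2}^{2} p(x) ρ_sc(x) dx = (-5) + (-4) = -9.


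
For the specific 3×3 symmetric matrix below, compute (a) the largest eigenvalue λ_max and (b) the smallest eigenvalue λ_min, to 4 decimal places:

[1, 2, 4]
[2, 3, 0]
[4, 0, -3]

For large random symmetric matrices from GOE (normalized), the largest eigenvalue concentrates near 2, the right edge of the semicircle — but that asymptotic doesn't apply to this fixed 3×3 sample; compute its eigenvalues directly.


Since M is real symmetric, all three eigenvalues are real; they are the roots of det(λI − M) = λ³ − (tr M) λ² + s λ − det M, where s is the sum of the principal 2×2 minors.
tr M = 1 + 3 + (-3) = 1.
s = (1·3 − 2²) + (1·(-3) − 4²) + (3·(-3) − 0²) = -1 + (-19) + (-9) = -29.
det M (expand along row 1) = 1·(-9) − 2·(-6) + 4·(-12) = -45.
Characteristic polynomial: λ³ − λ² − 29λ + 45 = 0.
Substitute λ = y + (tr M)/3 = y + 0.333333 to remove the quadratic term: y³ + p·y + q = 0 with p = s − (tr M)²/3 = -29.333333 and q = −2(tr M)³/27 + (tr M)·s/3 − det M = 35.259259.
Three real roots ⇒ use the trigonometric (Viète) form: r = 2√(−p/3) = 6.253888, φ = arccos(3q/(p·r)) = arccos(-0.576611) = 2.185371 rad.
y_k = r·cos(φ/3 − 2πk/3) for k = 0, 1, 2 gives y = 4.666667, 1.272218, -5.938885.
λ_k = y_k + 0.333333 gives λ = 5.0000, 1.6056, -5.6056 (check: the sum is 1.0000 = tr M).

Hence λ_max = 5.0000 and λ_min = -5.6056.
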